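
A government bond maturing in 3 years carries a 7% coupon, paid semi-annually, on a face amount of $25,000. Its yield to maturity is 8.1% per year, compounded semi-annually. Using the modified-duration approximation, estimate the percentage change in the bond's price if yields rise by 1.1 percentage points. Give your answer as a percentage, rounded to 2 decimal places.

-2.91%

Periodic yield y = 0.0405. Modified duration first:
  t   CF        PV=CF/(1+0.0405)^t    t·PV
  1       875.00       840.9419       840.9419
  2       875.00       808.2094     1,616.4188
  3       875.00       776.7510     2,330.2529
  4       875.00       746.5170     2,986.0681
  5       875.00       717.4599     3,587.2995
  6    25,875.00    20,390.4989   122,342.9932
  Σ                 24,280.3780   133,703.9743
P = 24,280.3780; D_Mac = 5.50667 half-year periods = 2.75333 yrs; D_mod = 2.75333/(1+0.0405) = 2.64616 yrs.
ΔP/P ≈ -D_mod · Δy = -2.64616 × (+0.011) = -0.029108 = -2.9108%.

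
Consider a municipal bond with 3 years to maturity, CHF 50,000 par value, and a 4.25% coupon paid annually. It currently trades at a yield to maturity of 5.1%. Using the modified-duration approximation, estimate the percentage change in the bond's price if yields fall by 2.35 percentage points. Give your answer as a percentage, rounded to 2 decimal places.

+6.43%

Periodic yield y = 0.051. Modified duration first:
  t   CF        PV=CF/(1+0.051)^t    t·PV
  1     2,125.00     2,021.8839     2,021.8839
  2     2,125.00     1,923.7716     3,847.5431
  3    52,125.00    44,899.1294   134,697.3882
  Σ                 48,844.7849   140,566.8152
P = 48,844.7849; D_Mac = 2.87783 yrs; D_mod = 2.87783/(1+0.051) = 2.73818 yrs.
ΔP/P ≈ -D_mod · Δy = -2.73818 × (-0.0235) = +0.064347 = +6.4347%.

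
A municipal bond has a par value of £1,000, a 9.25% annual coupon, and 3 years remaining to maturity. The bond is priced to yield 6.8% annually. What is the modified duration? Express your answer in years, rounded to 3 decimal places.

Periodic yield y = 0.068. First find Macaulay duration:
  t   CF        PV=CF/(1+0.068)^t    t·PV
  1        92.50        86.6105        86.6105
  2        92.50        81.0960       162.1919
  3     1,092.50       896.8250     2,690.4749
  Σ                  1,064.5314     2,939.2773
P = 1,064.5314; Macaulay duration = 2,939.2773 / 1,064.5314 = 2.76110 years.
Modified duration = D_Mac / (1 + y) = 2.76110 / 1.068 = 2.58530 years.

2.585 years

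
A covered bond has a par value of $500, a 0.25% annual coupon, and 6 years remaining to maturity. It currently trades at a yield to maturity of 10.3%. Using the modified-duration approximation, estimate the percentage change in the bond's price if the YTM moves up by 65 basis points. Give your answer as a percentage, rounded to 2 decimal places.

Periodic yield y = 0.103. Modified duration first:
  t   CF        PV=CF/(1+0.103)^t    t·PV
  1         1.25         1.1333         1.1333
  2         1.25         1.0274         2.0549
  3         1.25         0.9315         2.7945
  4         1.25         0.8445         3.3781
  5         1.25         0.7657         3.8283
  6       501.25       278.3565     1,670.1388
  Σ                    283.0589     1,683.3278
P = 283.0589; D_Mac = 5.94692 yrs; D_mod = 5.94692/(1+0.103) = 5.39158 yrs.
ΔP/P ≈ -D_mod · Δy = -5.39158 × (+0.0065) = -0.035045 = -3.5045%.

-3.50%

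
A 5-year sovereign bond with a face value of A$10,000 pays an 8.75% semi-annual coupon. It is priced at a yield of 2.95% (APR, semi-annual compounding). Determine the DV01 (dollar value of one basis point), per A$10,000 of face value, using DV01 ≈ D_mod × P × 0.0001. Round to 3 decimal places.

Periodic yield y = 0.01475.
  t   CF        PV=CF/(1+0.01475)^t    t·PV
  1       437.50       431.1407       431.1407
  2       437.50       424.8738       849.7476
  3       437.50       418.6980     1,256.0940
  4       437.50       412.6120     1,650.4479
  5       437.50       406.6144     2,033.0720
  6       437.50       400.7040     2,404.2241
  7       437.50       394.8795     2,764.1568
  8       437.50       389.1397     3,113.1179
  9       437.50       383.4834     3,451.3502
  10   10,437.50     9,015.8336    90,158.3362
  Σ                 12,677.9791   108,111.6873
P = 12,677.9791; D_Mac = 8.52752 half-year periods = 4.26376 yrs; D_mod = 4.20178 yrs.
DV01 ≈ 4.20178 × 12,677.9791 × 0.0001 = 5.327011.

A$5.327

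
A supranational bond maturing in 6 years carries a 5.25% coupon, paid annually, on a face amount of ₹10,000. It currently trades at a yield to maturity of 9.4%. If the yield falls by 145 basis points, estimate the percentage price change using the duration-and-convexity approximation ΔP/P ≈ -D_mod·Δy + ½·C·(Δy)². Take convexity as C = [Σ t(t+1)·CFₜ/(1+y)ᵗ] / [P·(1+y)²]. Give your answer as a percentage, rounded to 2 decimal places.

+7.21%

With y = 0.094:
  t   CF        PV=CF/(1+0.094)^t    t·PV        t(t+1)·PV
  1       525.00       479.8903       479.8903         959.7806
  2       525.00       438.6566       877.3132       2,631.9395
  3       525.00       400.9658     1,202.8974       4,811.5897
  4       525.00       366.5135     1,466.0541       7,330.2707
  5       525.00       335.0215     1,675.1076      10,050.6453
  6    10,525.00     6,139.2903    36,835.7420     257,850.1943
  Σ                  8,160.3381    42,537.0046     283,634.4201
P = 8,160.3381; D_Mac = 5.21265 yrs; D_mod = 4.76476 yrs; C = 29.04131.
Duration effect: -4.76476 × (-0.0145) = +0.069089
Convexity effect: 0.5 × 29.04131 × (-0.0145)² = +0.0030530
ΔP/P ≈ +0.069089 + 0.0030530 = +0.072142 = +7.2142%.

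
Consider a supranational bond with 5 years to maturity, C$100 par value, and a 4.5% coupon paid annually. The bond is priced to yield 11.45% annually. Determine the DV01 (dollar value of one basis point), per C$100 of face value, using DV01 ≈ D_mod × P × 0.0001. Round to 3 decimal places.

Periodic yield y = 0.1145.
  t   CF        PV=CF/(1+0.1145)^t    t·PV
  1         4.50         4.0377         4.0377
  2         4.50         3.6229         7.2457
  3         4.50         3.2507         9.7520
  4         4.50         2.9167        11.6668
  5       104.50        60.7737       303.8687
  Σ                     74.6017       336.5709
P = 74.6017; D_Mac = 4.51157 yrs; D_mod = 4.04807 yrs.
DV01 ≈ 4.04807 × 74.6017 × 0.0001 = 0.030199.

C$0.030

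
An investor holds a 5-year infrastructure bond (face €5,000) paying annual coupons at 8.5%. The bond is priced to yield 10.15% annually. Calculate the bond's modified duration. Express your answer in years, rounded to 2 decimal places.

3.86 years

Periodic yield y = 0.1015. First find Macaulay duration:
  t   CF        PV=CF/(1+0.1015)^t    t·PV
  1       425.00       385.8375       385.8375
  2       425.00       350.2837       700.5674
  3       425.00       318.0061       954.0182
  4       425.00       288.7028     1,154.8110
  5     5,425.00     3,345.6248    16,728.1240
  Σ                  4,688.4548    19,923.3582
P = 4,688.4548; Macaulay duration = 19,923.3582 / 4,688.4548 = 4.24945 years.
Modified duration = D_Mac / (1 + y) = 4.24945 / 1.1015 = 3.85788 years.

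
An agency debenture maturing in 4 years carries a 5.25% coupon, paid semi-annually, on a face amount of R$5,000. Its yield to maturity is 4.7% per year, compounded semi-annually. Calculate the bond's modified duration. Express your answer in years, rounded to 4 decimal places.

3.5795 years

Periodic yield y = 0.0235. First find Macaulay duration:
  t   CF        PV=CF/(1+0.0235)^t    t·PV
  1       131.25       128.2364       128.2364
  2       131.25       125.2921       250.5842
  3       131.25       122.4153       367.2460
  4       131.25       119.6046       478.4184
  5       131.25       116.8584       584.2922
  6       131.25       114.1753       685.0519
  7       131.25       111.5538       780.8766
  8     5,131.25     4,261.0870    34,088.6958
  Σ                  5,099.2230    37,363.4015
P = 5,099.2230; Macaulay duration = 37,363.4015 / 5,099.2230 = 7.32727 half-year periods = 3.66364 years.
Modified duration = D_Mac / (1 + y) = 3.66364 / 1.0235 = 3.57952 years.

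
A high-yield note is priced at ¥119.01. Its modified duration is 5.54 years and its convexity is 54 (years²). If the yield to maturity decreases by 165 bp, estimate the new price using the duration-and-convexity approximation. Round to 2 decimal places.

¥130.76

Duration effect: -D_mod·Δy = -5.54 × (-0.0165) = +0.091410
Convexity effect: ½·C·(Δy)² = 0.5 × 54 × (-0.0165)² = +0.00735075
ΔP/P ≈ +0.091410 + 0.00735075 = +0.09876075
New price ≈ 119.01 × (1 + 0.09876075) = 130.7635168575.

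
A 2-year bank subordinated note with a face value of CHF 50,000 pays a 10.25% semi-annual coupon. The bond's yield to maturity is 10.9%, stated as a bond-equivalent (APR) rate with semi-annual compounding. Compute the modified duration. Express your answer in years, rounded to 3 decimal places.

Periodic yield y = 0.0545. First find Macaulay duration:
  t   CF        PV=CF/(1+0.0545)^t    t·PV
  1     2,562.50     2,430.0616     2,430.0616
  2     2,562.50     2,304.4681     4,608.9363
  3     2,562.50     2,185.3657     6,556.0971
  4    52,562.50    42,509.8602   170,039.4408
  Σ                 49,429.7557   183,634.5358
P = 49,429.7557; Macaulay duration = 183,634.5358 / 49,429.7557 = 3.71506 half-year periods = 1.85753 years.
Modified duration = D_Mac / (1 + y) = 1.85753 / 1.0545 = 1.76153 years.

1.762 years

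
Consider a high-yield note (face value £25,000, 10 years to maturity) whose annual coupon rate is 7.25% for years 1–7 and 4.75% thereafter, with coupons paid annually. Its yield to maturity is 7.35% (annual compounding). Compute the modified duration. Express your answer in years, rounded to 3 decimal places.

6.869 years

Periodic yield y = 0.0735. First find Macaulay duration:
  t   CF        PV=CF/(1+0.0735)^t    t·PV
  1     1,812.50     1,688.4024     1,688.4024
  2     1,812.50     1,572.8015     3,145.6030
  3     1,812.50     1,465.1155     4,395.3466
  4     1,812.50     1,364.8025     5,459.2101
  5     1,812.50     1,271.3577     6,356.7887
  6     1,812.50     1,184.3109     7,105.8653
  7     1,812.50     1,103.2239     7,722.5675
  8     1,187.50       673.3134     5,386.5068
  9     1,187.50       627.2132     5,644.9187
  10   26,187.50    12,884.6775   128,846.7750
  Σ                 23,835.2186   175,751.9841
P = 23,835.2186; Macaulay duration = 175,751.9841 / 23,835.2186 = 7.37363 years.
Modified duration = D_Mac / (1 + y) = 7.37363 / 1.0735 = 6.86877 years.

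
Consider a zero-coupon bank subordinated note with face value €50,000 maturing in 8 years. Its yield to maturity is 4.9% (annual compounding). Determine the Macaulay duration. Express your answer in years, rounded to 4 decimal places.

8.0000 years

A zero-coupon bond has a single cash flow at maturity, so its Macaulay duration equals its maturity: 8 years.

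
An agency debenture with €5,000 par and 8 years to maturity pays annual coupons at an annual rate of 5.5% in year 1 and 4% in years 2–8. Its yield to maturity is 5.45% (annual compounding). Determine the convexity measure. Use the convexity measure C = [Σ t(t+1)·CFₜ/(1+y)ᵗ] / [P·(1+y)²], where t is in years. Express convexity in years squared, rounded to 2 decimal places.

52.70

With y = 0.0545:
  t   CF        PV=CF/(1+0.0545)^t    t·PV        t(t+1)·PV
  1       275.00       260.7871       260.7871         521.5742
  2       200.00       179.8609       359.7219       1,079.1656
  3       200.00       170.5651       511.6954       2,046.7815
  4       200.00       161.7498       646.9991       3,234.9953
  5       200.00       153.3900       766.9500       4,601.7003
  6       200.00       145.4623       872.7739       6,109.4172
  7       200.00       137.9443       965.6104       7,724.8834
  8     5,200.00     3,401.1883    27,209.5061     244,885.5545
  Σ                  4,610.9479    31,594.0438     270,204.0720
P = 4,610.9479.
Convexity = Σ t(t+1)·PV / [P·(1+y)²] = 270,204.0720 / (4,610.9479 × 1.111970) = 52.69974.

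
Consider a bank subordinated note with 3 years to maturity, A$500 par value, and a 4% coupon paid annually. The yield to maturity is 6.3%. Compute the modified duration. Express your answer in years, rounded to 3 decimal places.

Periodic yield y = 0.063. First find Macaulay duration:
  t   CF        PV=CF/(1+0.063)^t    t·PV
  1        20.00        18.8147        18.8147
  2        20.00        17.6996        35.3992
  3       520.00       432.9159     1,298.7477
  Σ                    469.4302     1,352.9616
P = 469.4302; Macaulay duration = 1,352.9616 / 469.4302 = 2.88214 years.
Modified duration = D_Mac / (1 + y) = 2.88214 / 1.063 = 2.71132 years.

2.711 years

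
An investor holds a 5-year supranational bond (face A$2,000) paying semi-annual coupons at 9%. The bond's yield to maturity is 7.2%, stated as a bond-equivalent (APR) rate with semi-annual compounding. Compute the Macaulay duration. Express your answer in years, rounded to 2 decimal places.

Periodic yield y = 0.036. Discount each cash flow and weight by its period:
  t   CF        PV=CF/(1+0.036)^t    t·PV
  1        90.00        86.8726        86.8726
  2        90.00        83.8538       167.7077
  3        90.00        80.9400       242.8200
  4        90.00        78.1274       312.5097
  5        90.00        75.4126       377.0628
  6        90.00        72.7921       436.7523
  7        90.00        70.2626       491.8382
  8        90.00        67.8210       542.5683
  9        90.00        65.4643       589.1789
  10    2,090.00     1,467.4007    14,674.0073
  Σ                  2,148.9472    17,921.3180
Price P = Σ PV = 2,148.9472.
Macaulay duration = Σ(t·PV) / P = 17,921.3180 / 2,148.9472 = 8.33958 half-year periods.
In years: 8.33958 / 2 = 4.16979 years.

4.17 years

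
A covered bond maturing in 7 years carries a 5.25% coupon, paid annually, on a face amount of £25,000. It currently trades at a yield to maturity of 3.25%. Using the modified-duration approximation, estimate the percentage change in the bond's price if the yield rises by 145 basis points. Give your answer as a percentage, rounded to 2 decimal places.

-8.56%

Periodic yield y = 0.0325. Modified duration first:
  t   CF        PV=CF/(1+0.0325)^t    t·PV
  1     1,312.50     1,271.1864     1,271.1864
  2     1,312.50     1,231.1733     2,462.3466
  3     1,312.50     1,192.4197     3,577.2590
  4     1,312.50     1,154.8859     4,619.5435
  5     1,312.50     1,118.5335     5,592.6677
  6     1,312.50     1,083.3255     6,499.9528
  7    26,312.50    21,034.4757   147,241.3297
  Σ                 28,086.0000   171,264.2858
P = 28,086.0000; D_Mac = 6.09785 yrs; D_mod = 6.09785/(1+0.0325) = 5.90591 yrs.
ΔP/P ≈ -D_mod · Δy = -5.90591 × (+0.0145) = -0.085636 = -8.5636%.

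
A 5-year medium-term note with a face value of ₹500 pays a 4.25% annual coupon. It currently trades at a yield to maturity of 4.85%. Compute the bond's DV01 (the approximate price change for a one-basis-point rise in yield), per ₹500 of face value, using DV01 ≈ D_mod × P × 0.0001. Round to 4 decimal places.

Periodic yield y = 0.0485.
  t   CF        PV=CF/(1+0.0485)^t    t·PV
  1        21.25        20.2670        20.2670
  2        21.25        19.3296        38.6591
  3        21.25        18.4354        55.3063
  4        21.25        17.5827        70.3307
  5       521.25       411.3428     2,056.7140
  Σ                    486.9575     2,241.2772
P = 486.9575; D_Mac = 4.60261 yrs; D_mod = 4.38971 yrs.
DV01 ≈ 4.38971 × 486.9575 × 0.0001 = 0.213760.

₹0.2138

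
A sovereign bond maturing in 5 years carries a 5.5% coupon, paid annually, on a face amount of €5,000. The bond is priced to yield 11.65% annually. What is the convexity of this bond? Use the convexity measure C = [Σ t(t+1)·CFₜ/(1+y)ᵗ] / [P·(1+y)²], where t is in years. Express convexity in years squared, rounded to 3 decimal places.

With y = 0.1165:
  t   CF        PV=CF/(1+0.1165)^t    t·PV        t(t+1)·PV
  1       275.00       246.3054       246.3054         492.6108
  2       275.00       220.6049       441.2099       1,323.6297
  3       275.00       197.5862       592.7585       2,371.0339
  4       275.00       176.9692       707.8770       3,539.3848
  5     5,275.00     3,040.3867    15,201.9336      91,211.6016
  Σ                  3,881.8525    17,190.0843      98,938.2608
P = 3,881.8525.
Convexity = Σ t(t+1)·PV / [P·(1+y)²] = 98,938.2608 / (3,881.8525 × 1.246572) = 20.44597.

20.446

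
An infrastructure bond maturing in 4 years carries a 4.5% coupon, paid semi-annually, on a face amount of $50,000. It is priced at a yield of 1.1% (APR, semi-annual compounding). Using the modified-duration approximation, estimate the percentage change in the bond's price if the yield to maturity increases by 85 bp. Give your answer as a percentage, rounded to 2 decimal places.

-3.15%

Periodic yield y = 0.0055. Modified duration first:
  t   CF        PV=CF/(1+0.0055)^t    t·PV
  1     1,125.00     1,118.8463     1,118.8463
  2     1,125.00     1,112.7264     2,225.4527
  3     1,125.00     1,106.6398     3,319.9195
  4     1,125.00     1,100.5866     4,402.3464
  5     1,125.00     1,094.5665     5,472.8324
  6     1,125.00     1,088.5793     6,531.4758
  7     1,125.00     1,082.6249     7,578.3741
  8    51,125.00    48,930.1697   391,441.3572
  Σ                 56,634.7394   422,090.6045
P = 56,634.7394; D_Mac = 7.45286 half-year periods = 3.72643 yrs; D_mod = 3.72643/(1+0.0055) = 3.70605 yrs.
ΔP/P ≈ -D_mod · Δy = -3.70605 × (+0.0085) = -0.031501 = -3.1501%.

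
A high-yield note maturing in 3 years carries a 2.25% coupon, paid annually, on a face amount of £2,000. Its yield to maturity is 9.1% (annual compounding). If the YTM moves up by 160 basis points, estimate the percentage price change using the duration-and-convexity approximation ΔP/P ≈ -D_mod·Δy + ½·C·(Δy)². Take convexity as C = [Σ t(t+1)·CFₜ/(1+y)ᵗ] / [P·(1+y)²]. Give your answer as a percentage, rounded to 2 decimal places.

-4.17%

With y = 0.091:
  t   CF        PV=CF/(1+0.091)^t    t·PV        t(t+1)·PV
  1        45.00        41.2466        41.2466          82.4931
  2        45.00        37.8062        75.6124         226.8372
  3     2,045.00     1,574.7770     4,724.3310      18,897.3239
  Σ                  1,653.8298     4,841.1899      19,206.6542
P = 1,653.8298; D_Mac = 2.92726 yrs; D_mod = 2.68310 yrs; C = 9.75689.
Duration effect: -2.68310 × (+0.016) = -0.042930
Convexity effect: 0.5 × 9.75689 × (0.016)² = +0.0012489
ΔP/P ≈ -0.042930 + 0.0012489 = -0.041681 = -4.1681%.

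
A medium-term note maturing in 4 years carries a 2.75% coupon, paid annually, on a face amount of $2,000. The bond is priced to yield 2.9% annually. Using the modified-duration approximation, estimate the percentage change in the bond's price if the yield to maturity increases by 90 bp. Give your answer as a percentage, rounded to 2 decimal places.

-3.36%

Periodic yield y = 0.029. Modified duration first:
  t   CF        PV=CF/(1+0.029)^t    t·PV
  1        55.00        53.4500        53.4500
  2        55.00        51.9436       103.8872
  3        55.00        50.4797       151.4390
  4     2,055.00     1,832.9488     7,331.7951
  Σ                  1,988.8220     7,640.5712
P = 1,988.8220; D_Mac = 3.84176 yrs; D_mod = 3.84176/(1+0.029) = 3.73349 yrs.
ΔP/P ≈ -D_mod · Δy = -3.73349 × (+0.009) = -0.033601 = -3.3601%.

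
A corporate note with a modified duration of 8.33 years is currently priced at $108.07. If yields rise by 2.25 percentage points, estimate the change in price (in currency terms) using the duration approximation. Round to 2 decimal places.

Duration approximation: ΔP/P ≈ -D_mod · Δy = -8.33 × (+0.0225) = -0.187425.
ΔP ≈ 108.07 × (-0.187425) = -20.25501975.

-$20.26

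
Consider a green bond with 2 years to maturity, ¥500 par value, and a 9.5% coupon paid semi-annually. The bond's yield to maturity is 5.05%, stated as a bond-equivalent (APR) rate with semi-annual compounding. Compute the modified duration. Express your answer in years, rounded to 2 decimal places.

Periodic yield y = 0.02525. First find Macaulay duration:
  t   CF        PV=CF/(1+0.02525)^t    t·PV
  1        23.75        23.1651        23.1651
  2        23.75        22.5946        45.1891
  3        23.75        22.0381        66.1143
  4       523.75       474.0290     1,896.1161
  Σ                    541.8268     2,030.5846
P = 541.8268; Macaulay duration = 2,030.5846 / 541.8268 = 3.74766 half-year periods = 1.87383 years.
Modified duration = D_Mac / (1 + y) = 1.87383 / 1.02525 = 1.82768 years.

1.83 years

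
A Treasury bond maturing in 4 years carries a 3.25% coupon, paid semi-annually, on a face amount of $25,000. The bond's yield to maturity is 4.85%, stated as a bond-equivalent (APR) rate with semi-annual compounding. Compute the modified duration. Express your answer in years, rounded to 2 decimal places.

Periodic yield y = 0.02425. First find Macaulay duration:
  t   CF        PV=CF/(1+0.02425)^t    t·PV
  1       406.25       396.6317       396.6317
  2       406.25       387.2411       774.4822
  3       406.25       378.0728     1,134.2185
  4       406.25       369.1216     1,476.4865
  5       406.25       360.3823     1,801.9117
  6       406.25       351.8500     2,111.0999
  7       406.25       343.5196     2,404.6374
  8    25,406.25    20,974.5565   167,796.4519
  Σ                 23,561.3757   177,895.9198
P = 23,561.3757; Macaulay duration = 177,895.9198 / 23,561.3757 = 7.55032 half-year periods = 3.77516 years.
Modified duration = D_Mac / (1 + y) = 3.77516 / 1.02425 = 3.68578 years.

3.69 years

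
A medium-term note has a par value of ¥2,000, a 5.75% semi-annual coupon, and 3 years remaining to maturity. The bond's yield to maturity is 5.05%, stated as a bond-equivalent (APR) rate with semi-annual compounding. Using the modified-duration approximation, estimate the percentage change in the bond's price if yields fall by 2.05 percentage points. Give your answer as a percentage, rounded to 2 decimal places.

Periodic yield y = 0.02525. Modified duration first:
  t   CF        PV=CF/(1+0.02525)^t    t·PV
  1        57.50        56.0839        56.0839
  2        57.50        54.7026       109.4053
  3        57.50        53.3554       160.0662
  4        57.50        52.0414       208.1655
  5        57.50        50.7597       253.7984
  6     2,057.50     1,771.5817    10,629.4900
  Σ                  2,038.5247    11,417.0093
P = 2,038.5247; D_Mac = 5.60062 half-year periods = 2.80031 yrs; D_mod = 2.80031/(1+0.02525) = 2.73135 yrs.
ΔP/P ≈ -D_mod · Δy = -2.73135 × (-0.0205) = +0.055993 = +5.5993%.

+5.60%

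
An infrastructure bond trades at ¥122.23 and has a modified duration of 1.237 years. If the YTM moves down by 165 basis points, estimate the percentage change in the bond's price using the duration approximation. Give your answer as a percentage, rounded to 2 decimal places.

Duration approximation: ΔP/P ≈ -D_mod · Δy = -1.237 × (-0.0165) = +0.0204105.
As a percentage: +2.04105%.

+2.04%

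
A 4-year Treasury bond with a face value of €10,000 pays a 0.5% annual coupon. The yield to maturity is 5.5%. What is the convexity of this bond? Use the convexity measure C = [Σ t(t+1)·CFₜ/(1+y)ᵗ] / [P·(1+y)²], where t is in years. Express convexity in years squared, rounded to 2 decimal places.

17.77

With y = 0.055:
  t   CF        PV=CF/(1+0.055)^t    t·PV        t(t+1)·PV
  1        50.00        47.3934        47.3934          94.7867
  2        50.00        44.9226        89.8452         269.5357
  3        50.00        42.5807       127.7420         510.9682
  4    10,050.00     8,112.5283    32,450.1131     162,250.5654
  Σ                  8,247.4249    32,715.0937     163,125.8561
P = 8,247.4249.
Convexity = Σ t(t+1)·PV / [P·(1+y)²] = 163,125.8561 / (8,247.4249 × 1.113025) = 17.77049.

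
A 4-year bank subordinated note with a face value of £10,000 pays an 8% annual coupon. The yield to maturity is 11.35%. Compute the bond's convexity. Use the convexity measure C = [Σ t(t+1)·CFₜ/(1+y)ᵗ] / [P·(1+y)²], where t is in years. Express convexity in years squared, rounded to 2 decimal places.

13.74

With y = 0.1135:
  t   CF        PV=CF/(1+0.1135)^t    t·PV        t(t+1)·PV
  1       800.00       718.4553       718.4553       1,436.9106
  2       800.00       645.2226     1,290.4451       3,871.3354
  3       800.00       579.4545     1,738.3634       6,953.4537
  4    10,800.00     7,025.2676    28,101.0703     140,505.3515
  Σ                  8,968.3999    31,848.3342     152,767.0512
P = 8,968.3999.
Convexity = Σ t(t+1)·PV / [P·(1+y)²] = 152,767.0512 / (8,968.3999 × 1.239882) = 13.73834.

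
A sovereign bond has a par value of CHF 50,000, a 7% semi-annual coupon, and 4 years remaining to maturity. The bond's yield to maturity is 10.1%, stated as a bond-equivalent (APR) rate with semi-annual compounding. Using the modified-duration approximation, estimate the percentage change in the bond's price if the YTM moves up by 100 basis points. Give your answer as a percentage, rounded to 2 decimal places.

Periodic yield y = 0.0505. Modified duration first:
  t   CF        PV=CF/(1+0.0505)^t    t·PV
  1     1,750.00     1,665.8734     1,665.8734
  2     1,750.00     1,585.7910     3,171.5819
  3     1,750.00     1,509.5583     4,528.6748
  4     1,750.00     1,436.9903     5,747.9610
  5     1,750.00     1,367.9108     6,839.5538
  6     1,750.00     1,302.1521     7,812.9125
  7     1,750.00     1,239.5546     8,676.8820
  8    51,750.00    34,893.2884   279,146.3073
  Σ                 45,001.1187   317,589.7467
P = 45,001.1187; D_Mac = 7.05737 half-year periods = 3.52869 yrs; D_mod = 3.52869/(1+0.0505) = 3.35905 yrs.
ΔP/P ≈ -D_mod · Δy = -3.35905 × (+0.01) = -0.033591 = -3.3591%.

-3.36%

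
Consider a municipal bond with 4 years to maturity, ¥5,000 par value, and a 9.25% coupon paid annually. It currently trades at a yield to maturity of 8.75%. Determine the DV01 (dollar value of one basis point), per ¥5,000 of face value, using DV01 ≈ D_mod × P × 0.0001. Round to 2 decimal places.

¥1.65

Periodic yield y = 0.0875.
  t   CF        PV=CF/(1+0.0875)^t    t·PV
  1       462.50       425.2874       425.2874
  2       462.50       391.0688       782.1377
  3       462.50       359.6035     1,078.8106
  4     5,462.50     3,905.4797    15,621.9189
  Σ                  5,081.4394    17,908.1545
P = 5,081.4394; D_Mac = 3.52423 yrs; D_mod = 3.24067 yrs.
DV01 ≈ 3.24067 × 5,081.4394 × 0.0001 = 1.646727.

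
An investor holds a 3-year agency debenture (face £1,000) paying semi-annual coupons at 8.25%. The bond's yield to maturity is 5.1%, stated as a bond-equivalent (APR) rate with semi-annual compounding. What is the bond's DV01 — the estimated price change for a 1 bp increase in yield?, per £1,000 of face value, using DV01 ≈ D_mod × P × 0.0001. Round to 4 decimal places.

£0.2894

Periodic yield y = 0.0255.
  t   CF        PV=CF/(1+0.0255)^t    t·PV
  1        41.25        40.2243        40.2243
  2        41.25        39.2241        78.4481
  3        41.25        38.2487       114.7462
  4        41.25        37.2976       149.1905
  5        41.25        36.3702       181.8510
  6     1,041.25       895.2432     5,371.4591
  Σ                  1,086.6081     5,935.9192
P = 1,086.6081; D_Mac = 5.46280 half-year periods = 2.73140 yrs; D_mod = 2.66348 yrs.
DV01 ≈ 2.66348 × 1,086.6081 × 0.0001 = 0.289416.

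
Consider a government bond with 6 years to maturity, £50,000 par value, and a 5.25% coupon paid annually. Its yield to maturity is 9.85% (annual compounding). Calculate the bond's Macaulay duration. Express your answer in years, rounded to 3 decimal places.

Periodic yield y = 0.0985. Discount each cash flow and weight by its year:
  t   CF        PV=CF/(1+0.0985)^t    t·PV
  1     2,625.00     2,389.6222     2,389.6222
  2     2,625.00     2,175.3502     4,350.7004
  3     2,625.00     1,980.2915     5,940.8745
  4     2,625.00     1,802.7233     7,210.8930
  5     2,625.00     1,641.0772     8,205.3858
  6    52,625.00    29,949.6493   179,697.8958
  Σ                 39,938.7137   207,795.3718
Price P = Σ PV = 39,938.7137.
Macaulay duration = Σ(t·PV) / P = 207,795.3718 / 39,938.7137 = 5.20286 years.

5.203 years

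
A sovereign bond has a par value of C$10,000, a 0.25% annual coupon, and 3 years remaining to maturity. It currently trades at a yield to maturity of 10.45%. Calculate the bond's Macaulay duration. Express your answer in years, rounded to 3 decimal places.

2.991 years

Periodic yield y = 0.1045. Discount each cash flow and weight by its year:
  t   CF        PV=CF/(1+0.1045)^t    t·PV
  1        25.00        22.6347        22.6347
  2        25.00        20.4931        40.9863
  3    10,025.00     7,440.2447    22,320.7342
  Σ                  7,483.3725    22,384.3551
Price P = Σ PV = 7,483.3725.
Macaulay duration = Σ(t·PV) / P = 22,384.3551 / 7,483.3725 = 2.99121 years.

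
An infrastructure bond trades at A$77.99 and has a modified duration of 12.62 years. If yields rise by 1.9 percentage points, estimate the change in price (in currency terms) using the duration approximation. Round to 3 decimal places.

Duration approximation: ΔP/P ≈ -D_mod · Δy = -12.62 × (+0.019) = -0.239780.
ΔP ≈ 77.99 × (-0.239780) = -18.7004422.

-A$18.700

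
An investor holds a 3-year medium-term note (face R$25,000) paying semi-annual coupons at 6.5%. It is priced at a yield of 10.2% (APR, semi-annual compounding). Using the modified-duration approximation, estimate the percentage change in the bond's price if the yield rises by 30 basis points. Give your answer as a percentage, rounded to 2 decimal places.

Periodic yield y = 0.051. Modified duration first:
  t   CF        PV=CF/(1+0.051)^t    t·PV
  1       812.50       773.0733       773.0733
  2       812.50       735.5597     1,471.1194
  3       812.50       699.8665     2,099.5996
  4       812.50       665.9054     2,663.6214
  5       812.50       633.5922     3,167.9608
  6    25,812.50    19,151.9841   114,911.9047
  Σ                 22,659.9811   125,087.2791
P = 22,659.9811; D_Mac = 5.52018 half-year periods = 2.76009 yrs; D_mod = 2.76009/(1+0.051) = 2.62616 yrs.
ΔP/P ≈ -D_mod · Δy = -2.62616 × (+0.003) = -0.007878 = -0.7878%.

-0.79%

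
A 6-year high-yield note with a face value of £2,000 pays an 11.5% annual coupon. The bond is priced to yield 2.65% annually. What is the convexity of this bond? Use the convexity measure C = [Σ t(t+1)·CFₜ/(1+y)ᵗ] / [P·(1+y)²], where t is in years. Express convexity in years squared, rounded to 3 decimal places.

30.216

With y = 0.0265:
  t   CF        PV=CF/(1+0.0265)^t    t·PV        t(t+1)·PV
  1       230.00       224.0623       224.0623         448.1247
  2       230.00       218.2780       436.5560       1,309.6679
  3       230.00       212.6429       637.9288       2,551.7153
  4       230.00       207.1534       828.6135       4,143.0676
  5       230.00       201.8055     1,009.0277       6,054.1660
  6     2,230.00     1,906.1240    11,436.7438      80,057.2064
  Σ                  2,970.0661    14,572.9321      94,563.9478
P = 2,970.0661.
Convexity = Σ t(t+1)·PV / [P·(1+y)²] = 94,563.9478 / (2,970.0661 × 1.053702) = 30.21632.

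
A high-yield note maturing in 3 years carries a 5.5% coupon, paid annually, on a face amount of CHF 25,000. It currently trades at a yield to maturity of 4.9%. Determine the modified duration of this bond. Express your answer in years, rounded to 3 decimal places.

Periodic yield y = 0.049. First find Macaulay duration:
  t   CF        PV=CF/(1+0.049)^t    t·PV
  1     1,375.00     1,310.7722     1,310.7722
  2     1,375.00     1,249.5445     2,499.0890
  3    26,375.00    22,848.9372    68,546.8116
  Σ                 25,409.2538    72,356.6727
P = 25,409.2538; Macaulay duration = 72,356.6727 / 25,409.2538 = 2.84765 years.
Modified duration = D_Mac / (1 + y) = 2.84765 / 1.049 = 2.71463 years.

2.715 years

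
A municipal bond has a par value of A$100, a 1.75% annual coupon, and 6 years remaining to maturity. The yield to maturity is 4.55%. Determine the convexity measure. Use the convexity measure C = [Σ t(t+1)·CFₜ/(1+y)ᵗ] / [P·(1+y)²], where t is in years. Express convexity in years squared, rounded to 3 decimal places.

36.077

With y = 0.0455:
  t   CF        PV=CF/(1+0.0455)^t    t·PV        t(t+1)·PV
  1         1.75         1.6738         1.6738           3.3477
  2         1.75         1.6010         3.2020           9.6060
  3         1.75         1.5313         4.5940          18.3758
  4         1.75         1.4647         5.8587          29.2935
  5         1.75         1.4009         7.0047          42.0280
  6       101.75        77.9095       467.4568       3,272.1973
  Σ                     85.5812       489.7899       3,374.8484
P = 85.5812.
Convexity = Σ t(t+1)·PV / [P·(1+y)²] = 3,374.8484 / (85.5812 × 1.093070) = 36.07677.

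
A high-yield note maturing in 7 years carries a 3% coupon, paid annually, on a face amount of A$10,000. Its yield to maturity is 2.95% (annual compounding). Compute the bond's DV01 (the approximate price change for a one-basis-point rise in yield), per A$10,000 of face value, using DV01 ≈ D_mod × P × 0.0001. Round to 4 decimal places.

Periodic yield y = 0.0295.
  t   CF        PV=CF/(1+0.0295)^t    t·PV
  1       300.00       291.4036       291.4036
  2       300.00       283.0535       566.1070
  3       300.00       274.9427       824.8281
  4       300.00       267.0643     1,068.2572
  5       300.00       259.4117     1,297.0583
  6       300.00       251.9783     1,511.8698
  7    10,300.00     8,403.3561    58,823.4928
  Σ                 10,031.2102    64,383.0169
P = 10,031.2102; D_Mac = 6.41827 yrs; D_mod = 6.23436 yrs.
DV01 ≈ 6.23436 × 10,031.2102 × 0.0001 = 6.253814.

A$6.2538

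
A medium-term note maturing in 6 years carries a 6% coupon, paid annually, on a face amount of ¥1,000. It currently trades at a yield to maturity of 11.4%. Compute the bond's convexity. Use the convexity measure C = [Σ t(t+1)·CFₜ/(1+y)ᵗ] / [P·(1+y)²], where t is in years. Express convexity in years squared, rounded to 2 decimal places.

With y = 0.114:
  t   CF        PV=CF/(1+0.114)^t    t·PV        t(t+1)·PV
  1        60.00        53.8600        53.8600         107.7199
  2        60.00        48.3483        96.6965         290.0896
  3        60.00        43.4006       130.2018         520.8071
  4        60.00        38.9592       155.8370         779.1848
  5        60.00        34.9724       174.8619       1,049.1717
  6     1,060.00       554.6190     3,327.7138      23,293.9968
  Σ                    774.1594     3,939.1710      26,040.9699
P = 774.1594.
Convexity = Σ t(t+1)·PV / [P·(1+y)²] = 26,040.9699 / (774.1594 × 1.240996) = 27.10543.

27.11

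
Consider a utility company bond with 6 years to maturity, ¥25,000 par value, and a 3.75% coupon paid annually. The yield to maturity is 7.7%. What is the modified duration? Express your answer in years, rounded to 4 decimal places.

5.0303 years

Periodic yield y = 0.077. First find Macaulay duration:
  t   CF        PV=CF/(1+0.077)^t    t·PV
  1       937.50       870.4735       870.4735
  2       937.50       808.2391     1,616.4782
  3       937.50       750.4542     2,251.3625
  4       937.50       696.8005     2,787.2021
  5       937.50       646.9828     3,234.9142
  6    25,937.50    16,620.1100    99,720.6601
  Σ                 20,393.0602   110,481.0906
P = 20,393.0602; Macaulay duration = 110,481.0906 / 20,393.0602 = 5.41758 years.
Modified duration = D_Mac / (1 + y) = 5.41758 / 1.077 = 5.03025 years.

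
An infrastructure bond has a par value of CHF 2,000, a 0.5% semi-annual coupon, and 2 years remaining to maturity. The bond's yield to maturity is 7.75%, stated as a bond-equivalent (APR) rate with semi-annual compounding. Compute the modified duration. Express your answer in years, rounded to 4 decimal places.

1.9176 years

Periodic yield y = 0.03875. First find Macaulay duration:
  t   CF        PV=CF/(1+0.03875)^t    t·PV
  1         5.00         4.8135         4.8135
  2         5.00         4.6339         9.2678
  3         5.00         4.4610        13.3831
  4     2,005.00     1,722.1470     6,888.5882
  Σ                  1,736.0555     6,916.0526
P = 1,736.0555; Macaulay duration = 6,916.0526 / 1,736.0555 = 3.98377 half-year periods = 1.99189 years.
Modified duration = D_Mac / (1 + y) = 1.99189 / 1.03875 = 1.91758 years.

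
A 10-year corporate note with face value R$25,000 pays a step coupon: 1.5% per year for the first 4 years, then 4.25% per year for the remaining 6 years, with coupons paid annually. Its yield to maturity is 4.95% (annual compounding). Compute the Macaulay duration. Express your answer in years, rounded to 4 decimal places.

Periodic yield y = 0.0495. Discount each cash flow and weight by its year:
  t   CF        PV=CF/(1+0.0495)^t    t·PV
  1       375.00       357.3130       357.3130
  2       375.00       340.4602       680.9205
  3       375.00       324.4023       973.2069
  4       375.00       309.1018     1,236.4071
  5     1,062.50       834.4815     4,172.4076
  6     1,062.50       795.1229     4,770.7376
  7     1,062.50       757.6207     5,303.3450
  8     1,062.50       721.8873     5,775.0983
  9     1,062.50       687.8392     6,190.5532
  10   26,062.50    16,076.5051   160,765.0512
  Σ                 21,204.7341   190,225.0404
Price P = Σ PV = 21,204.7341.
Macaulay duration = Σ(t·PV) / P = 190,225.0404 / 21,204.7341 = 8.97088 years.

8.9709 years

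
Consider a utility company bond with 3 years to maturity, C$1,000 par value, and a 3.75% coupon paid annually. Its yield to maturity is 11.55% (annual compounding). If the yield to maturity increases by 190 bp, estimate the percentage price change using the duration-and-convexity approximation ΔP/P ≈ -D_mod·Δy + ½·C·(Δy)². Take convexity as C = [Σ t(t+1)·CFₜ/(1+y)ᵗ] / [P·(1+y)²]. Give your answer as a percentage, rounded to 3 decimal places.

With y = 0.1155:
  t   CF        PV=CF/(1+0.1155)^t    t·PV        t(t+1)·PV
  1        37.50        33.6172        33.6172          67.2344
  2        37.50        30.1365        60.2729         180.8187
  3     1,037.50       747.4452     2,242.3357       8,969.3429
  Σ                    811.1989     2,336.2258       9,217.3960
P = 811.1989; D_Mac = 2.87997 yrs; D_mod = 2.58177 yrs; C = 9.13149.
Duration effect: -2.58177 × (+0.019) = -0.049054
Convexity effect: 0.5 × 9.13149 × (0.019)² = +0.0016482
ΔP/P ≈ -0.049054 + 0.0016482 = -0.047405 = -4.7405%.

-4.741%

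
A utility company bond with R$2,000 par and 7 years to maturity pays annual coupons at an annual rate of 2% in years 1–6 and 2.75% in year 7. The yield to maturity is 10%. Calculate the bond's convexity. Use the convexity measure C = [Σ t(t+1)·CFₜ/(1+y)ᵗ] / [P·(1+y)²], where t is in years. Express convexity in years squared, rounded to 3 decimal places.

41.651

With y = 0.1:
  t   CF        PV=CF/(1+0.1)^t    t·PV        t(t+1)·PV
  1        40.00        36.3636        36.3636          72.7273
  2        40.00        33.0579        66.1157         198.3471
  3        40.00        30.0526        90.1578         360.6311
  4        40.00        27.3205       109.2822         546.4108
  5        40.00        24.8369       124.1843         745.1056
  6        40.00        22.5790       135.4737         948.3162
  7     2,055.00     1,054.5399     7,381.7795      59,054.2362
  Σ                  1,228.7504     7,943.3568      61,925.7743
P = 1,228.7504.
Convexity = Σ t(t+1)·PV / [P·(1+y)²] = 61,925.7743 / (1,228.7504 × 1.210000) = 41.65071.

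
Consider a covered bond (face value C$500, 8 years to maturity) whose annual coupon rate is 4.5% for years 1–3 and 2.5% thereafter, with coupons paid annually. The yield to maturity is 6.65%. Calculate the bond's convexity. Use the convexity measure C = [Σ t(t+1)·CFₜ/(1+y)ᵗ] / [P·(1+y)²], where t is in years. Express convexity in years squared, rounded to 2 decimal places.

51.98

With y = 0.0665:
  t   CF        PV=CF/(1+0.0665)^t    t·PV        t(t+1)·PV
  1        22.50        21.0970        21.0970          42.1941
  2        22.50        19.7816        39.5631         118.6894
  3        22.50        18.5481        55.6444         222.5775
  4        12.50         9.6620        38.6480         193.2398
  5        12.50         9.0595        45.2977         271.7859
  6        12.50         8.4946        50.9678         356.7748
  7        12.50         7.9650        55.7548         446.0382
  8       512.50       306.2013     2,449.6102      22,046.4916
  Σ                    400.8091     2,756.5829      23,697.7913
P = 400.8091.
Convexity = Σ t(t+1)·PV / [P·(1+y)²] = 23,697.7913 / (400.8091 × 1.137422) = 51.98147.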